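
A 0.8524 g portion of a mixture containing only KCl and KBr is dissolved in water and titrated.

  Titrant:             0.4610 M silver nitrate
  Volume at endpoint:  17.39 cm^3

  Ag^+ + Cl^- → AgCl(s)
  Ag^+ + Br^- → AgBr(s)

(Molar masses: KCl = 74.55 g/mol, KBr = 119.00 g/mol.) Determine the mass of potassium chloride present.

n(AgNO3) = 0.01739 × 0.4610 = 8.017 × 10^-3 mol
Let x = n(KCl), y = n(KBr).
Titrant: 1x + 1y = 8.017 × 10^-3;  mass: 74.55x + 119.00y = 0.8524
Solving, x = 2.286 × 10^-3 mol, y = 5.731 × 10^-3 mol
mass of KCl = 2.286 × 10^-3 × 74.55 = 0.1704 g

0.1704 g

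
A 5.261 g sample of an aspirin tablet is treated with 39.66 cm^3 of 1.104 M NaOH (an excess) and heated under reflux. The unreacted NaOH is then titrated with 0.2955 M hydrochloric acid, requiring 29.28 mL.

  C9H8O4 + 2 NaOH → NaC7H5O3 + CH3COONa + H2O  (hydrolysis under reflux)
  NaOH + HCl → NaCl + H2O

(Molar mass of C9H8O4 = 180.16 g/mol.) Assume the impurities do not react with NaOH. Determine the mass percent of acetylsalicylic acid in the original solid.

n(NaOH) added = 0.03966 × 1.104 = 0.04378 mol
n(HCl) used in back-titration = 0.02928 × 0.2955 = 8.652 × 10^-3 mol
n(NaOH) left over = 8.652 × 10^-3 mol (1:1 ratio)
n(NaOH) consumed by analyte = 0.04378 − 8.652 × 10^-3 = 0.03513 mol
From the 1:2 ratio, n(C9H8O4) = 1/2 × 0.03513 = 0.01757 mol
mass of C9H8O4 = 0.01757 × 180.16 = 3.165 g
% C9H8O4 = 3.165 / 5.261 × 100 = 60.15 %

60.15 %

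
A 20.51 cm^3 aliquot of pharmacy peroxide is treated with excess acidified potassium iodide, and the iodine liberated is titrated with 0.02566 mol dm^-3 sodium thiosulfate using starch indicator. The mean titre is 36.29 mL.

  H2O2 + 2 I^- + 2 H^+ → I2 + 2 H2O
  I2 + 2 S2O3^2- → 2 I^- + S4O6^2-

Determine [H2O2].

n(S2O3^2-) = 0.03629 × 0.02566 = 9.312 × 10^-4 mol
n(I2) = n(S2O3^2-)/2 = 4.656 × 10^-4 mol
n(H2O2) in the aliquot = 4.656 × 10^-4 mol (1:1 ratio)
[H2O2] = 4.656 × 10^-4 / 0.02051 = 0.02270 mol/L

0.02270 mol/L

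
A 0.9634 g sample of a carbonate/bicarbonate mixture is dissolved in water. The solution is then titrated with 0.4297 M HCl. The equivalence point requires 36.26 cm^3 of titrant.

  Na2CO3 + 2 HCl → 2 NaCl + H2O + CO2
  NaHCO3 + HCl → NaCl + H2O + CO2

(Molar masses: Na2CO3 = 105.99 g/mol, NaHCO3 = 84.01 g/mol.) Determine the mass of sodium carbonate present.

0.5904 g

n(HCl) = 0.03626 × 0.4297 = 0.01558 mol
Let x = n(Na2CO3), y = n(NaHCO3).
Titrant: 2x + 1y = 0.01558;  mass: 105.99x + 84.01y = 0.9634
Solving, x = 5.571 × 10^-3 mol, y = 4.439 × 10^-3 mol
mass of Na2CO3 = 5.571 × 10^-3 × 105.99 = 0.5904 g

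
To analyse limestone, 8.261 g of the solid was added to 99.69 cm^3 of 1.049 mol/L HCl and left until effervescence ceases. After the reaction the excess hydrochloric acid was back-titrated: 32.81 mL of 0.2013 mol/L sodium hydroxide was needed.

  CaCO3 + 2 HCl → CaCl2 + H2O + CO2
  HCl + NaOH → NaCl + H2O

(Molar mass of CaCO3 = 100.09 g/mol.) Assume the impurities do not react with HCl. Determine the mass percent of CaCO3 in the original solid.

59.35 %

n(HCl) added = 0.09969 × 1.049 = 0.1046 mol
n(NaOH) used in back-titration = 0.03281 × 0.2013 = 6.605 × 10^-3 mol
n(HCl) left over = 6.605 × 10^-3 mol (1:1 ratio)
n(HCl) consumed by analyte = 0.1046 − 6.605 × 10^-3 = 0.09797 mol
From the 1:2 ratio, n(CaCO3) = 1/2 × 0.09797 = 0.04899 mol
mass of CaCO3 = 0.04899 × 100.09 = 4.903 g
% CaCO3 = 4.903 / 8.261 × 100 = 59.35 %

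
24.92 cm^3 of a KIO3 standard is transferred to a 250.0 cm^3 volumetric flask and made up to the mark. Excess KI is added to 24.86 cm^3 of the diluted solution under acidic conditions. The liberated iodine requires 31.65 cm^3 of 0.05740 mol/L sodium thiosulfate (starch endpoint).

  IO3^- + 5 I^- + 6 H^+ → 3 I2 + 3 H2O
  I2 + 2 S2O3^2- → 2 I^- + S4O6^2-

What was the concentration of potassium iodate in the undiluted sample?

0.1222 mol/L

n(S2O3^2-) = 0.03165 × 0.05740 = 1.817 × 10^-3 mol
n(I2) = n(S2O3^2-)/2 = 9.084 × 10^-4 mol
From the 1:3 ratio, n(IO3^-) in the aliquot = 1/3 × 9.084 × 10^-4 = 3.028 × 10^-4 mol
[IO3^-]_dilute = 3.028 × 10^-4 / 0.02486 = 0.01218 mol/L
[IO3^-]_original = 0.01218 × 250.0/24.92 = 0.1222 mol/L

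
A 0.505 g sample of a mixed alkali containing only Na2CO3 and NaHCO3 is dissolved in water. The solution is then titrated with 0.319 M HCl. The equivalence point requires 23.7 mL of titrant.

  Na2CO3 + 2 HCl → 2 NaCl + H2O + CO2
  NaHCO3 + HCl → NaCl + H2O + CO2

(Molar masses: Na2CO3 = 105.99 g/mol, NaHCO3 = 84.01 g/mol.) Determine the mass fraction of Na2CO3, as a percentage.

44.0 %

n(HCl) = 0.0237 × 0.319 = 7.56 × 10^-3 mol
Let x = n(Na2CO3), y = n(NaHCO3).
Titrant: 2x + 1y = 7.56 × 10^-3;  mass: 105.99x + 84.01y = 0.505
Solving, x = 2.10 × 10^-3 mol, y = 3.36 × 10^-3 mol
mass of Na2CO3 = 2.10 × 10^-3 × 105.99 = 0.222 g
% Na2CO3 = 0.222 / 0.505 × 100 = 44.0 %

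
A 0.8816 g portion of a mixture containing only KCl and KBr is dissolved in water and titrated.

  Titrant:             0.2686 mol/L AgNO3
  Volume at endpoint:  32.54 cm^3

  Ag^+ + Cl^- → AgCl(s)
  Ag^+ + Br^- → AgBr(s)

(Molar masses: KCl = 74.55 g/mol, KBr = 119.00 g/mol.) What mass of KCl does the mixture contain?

n(AgNO3) = 0.03254 × 0.2686 = 8.740 × 10^-3 mol
Let x = n(KCl), y = n(KBr).
Titrant: 1x + 1y = 8.740 × 10^-3;  mass: 74.55x + 119.00y = 0.8816
Solving, x = 3.566 × 10^-3 mol, y = 5.175 × 10^-3 mol
mass of KCl = 3.566 × 10^-3 × 74.55 = 0.2658 g

0.2658 g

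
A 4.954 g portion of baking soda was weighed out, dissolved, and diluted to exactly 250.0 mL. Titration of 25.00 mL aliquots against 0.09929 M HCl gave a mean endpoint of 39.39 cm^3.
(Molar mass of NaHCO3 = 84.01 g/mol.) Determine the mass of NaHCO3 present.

NaHCO3 + HCl → NaCl + H2O + CO2
n(HCl) per titration = 0.03939 × 0.09929 = 3.911 × 10^-3 mol
n(NaHCO3) in each aliquot = 3.911 × 10^-3 mol (1:1 ratio)
n(NaHCO3) in the whole flask = 3.911 × 10^-3 × 250.0/25.00 = 0.03911 mol
mass of NaHCO3 = 0.03911 × 84.01 = 3.286 g

3.286 g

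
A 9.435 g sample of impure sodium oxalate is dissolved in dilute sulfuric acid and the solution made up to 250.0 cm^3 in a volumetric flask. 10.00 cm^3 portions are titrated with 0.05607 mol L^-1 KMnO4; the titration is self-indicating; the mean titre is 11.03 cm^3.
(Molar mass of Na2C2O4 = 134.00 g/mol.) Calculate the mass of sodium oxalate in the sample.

2 MnO4^- + 5 C2O4^2- + 16 H^+ → 2 Mn^2+ + 10 CO2 + 8 H2O
n(KMnO4) per titration = 0.01103 × 0.05607 = 6.185 × 10^-4 mol
From the 5:2 ratio, n(Na2C2O4) in each aliquot = 5/2 × 6.185 × 10^-4 = 1.546 × 10^-3 mol
n(Na2C2O4) in the whole flask = 1.546 × 10^-3 × 250.0/10.00 = 0.03865 mol
mass of Na2C2O4 = 0.03865 × 134.00 = 5.180 g

5.180 g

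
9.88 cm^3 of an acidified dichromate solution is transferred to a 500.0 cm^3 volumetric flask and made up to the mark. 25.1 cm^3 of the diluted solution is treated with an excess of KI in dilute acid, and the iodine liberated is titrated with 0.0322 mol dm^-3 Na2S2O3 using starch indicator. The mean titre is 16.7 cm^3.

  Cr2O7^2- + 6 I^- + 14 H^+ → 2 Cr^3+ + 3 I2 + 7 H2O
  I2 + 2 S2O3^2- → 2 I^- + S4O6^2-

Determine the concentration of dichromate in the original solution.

0.181 mol/L

n(S2O3^2-) = 0.0167 × 0.0322 = 5.38 × 10^-4 mol
n(I2) = n(S2O3^2-)/2 = 2.69 × 10^-4 mol
From the 1:3 ratio, n(Cr2O7^2-) in the aliquot = 1/3 × 2.69 × 10^-4 = 8.96 × 10^-5 mol
[Cr2O7^2-]_dilute = 8.96 × 10^-5 / 0.0251 = 0.00357 mol/L
[Cr2O7^2-]_original = 0.00357 × 500.0/9.88 = 0.181 mol/L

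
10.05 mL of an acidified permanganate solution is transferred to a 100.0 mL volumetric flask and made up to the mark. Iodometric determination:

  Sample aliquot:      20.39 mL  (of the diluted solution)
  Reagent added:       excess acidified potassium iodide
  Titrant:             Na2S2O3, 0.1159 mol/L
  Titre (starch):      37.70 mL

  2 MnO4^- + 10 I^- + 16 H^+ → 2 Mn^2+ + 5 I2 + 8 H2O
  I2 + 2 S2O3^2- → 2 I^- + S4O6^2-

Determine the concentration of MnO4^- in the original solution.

0.4265 mol/L

n(S2O3^2-) = 0.03770 × 0.1159 = 4.369 × 10^-3 mol
n(I2) = n(S2O3^2-)/2 = 2.185 × 10^-3 mol
From the 2:5 ratio, n(MnO4^-) in the aliquot = 2/5 × 2.185 × 10^-3 = 8.739 × 10^-4 mol
[MnO4^-]_dilute = 8.739 × 10^-4 / 0.02039 = 0.04286 mol/L
[MnO4^-]_original = 0.04286 × 100.0/10.05 = 0.4265 mol/L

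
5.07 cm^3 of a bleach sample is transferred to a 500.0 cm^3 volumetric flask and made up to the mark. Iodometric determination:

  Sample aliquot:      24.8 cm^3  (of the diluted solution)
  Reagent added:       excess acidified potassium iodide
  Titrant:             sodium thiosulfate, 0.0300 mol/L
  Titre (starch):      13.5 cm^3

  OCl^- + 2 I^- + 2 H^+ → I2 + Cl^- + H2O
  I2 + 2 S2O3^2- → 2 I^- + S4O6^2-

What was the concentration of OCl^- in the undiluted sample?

0.805 mol/L

n(S2O3^2-) = 0.0135 × 0.0300 = 4.05 × 10^-4 mol
n(I2) = n(S2O3^2-)/2 = 2.02 × 10^-4 mol
n(OCl^-) in the aliquot = 2.02 × 10^-4 mol (1:1 ratio)
[OCl^-]_dilute = 2.02 × 10^-4 / 0.0248 = 0.00817 mol/L
[OCl^-]_original = 0.00817 × 500.0/5.07 = 0.805 mol/L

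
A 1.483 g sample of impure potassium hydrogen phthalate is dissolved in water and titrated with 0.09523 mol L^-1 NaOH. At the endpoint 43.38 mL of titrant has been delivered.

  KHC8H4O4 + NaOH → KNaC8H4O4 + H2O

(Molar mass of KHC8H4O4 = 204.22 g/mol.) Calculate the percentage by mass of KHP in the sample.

56.89 %

n(NaOH) = 0.04338 L × 0.09523 mol/L = 4.131 × 10^-3 mol
n(KHC8H4O4) = 4.131 × 10^-3 mol (1:1 ratio)
mass of KHC8H4O4 = 4.131 × 10^-3 × 204.22 g/mol = 0.8436 g
% KHC8H4O4 = 0.8436 / 1.483 × 100 = 56.89 %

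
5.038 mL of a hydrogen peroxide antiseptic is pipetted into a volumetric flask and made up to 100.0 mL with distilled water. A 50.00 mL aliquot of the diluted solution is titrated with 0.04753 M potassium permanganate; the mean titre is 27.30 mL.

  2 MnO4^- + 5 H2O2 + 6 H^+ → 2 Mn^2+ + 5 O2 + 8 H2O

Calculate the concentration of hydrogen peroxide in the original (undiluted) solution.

1.288 M

n(KMnO4) = 0.02730 × 0.04753 = 1.298 × 10^-3 mol
From the 5:2 ratio, n(H2O2) in the aliquot = 5/2 × 1.298 × 10^-3 = 3.244 × 10^-3 mol
[H2O2]_dilute = 3.244 × 10^-3 / 0.05000 = 0.06488 mol/L
Dilution factor = 100.0 / 5.038 = 19.85
[H2O2]_stock = 0.06488 × 19.85 = 1.288 mol/L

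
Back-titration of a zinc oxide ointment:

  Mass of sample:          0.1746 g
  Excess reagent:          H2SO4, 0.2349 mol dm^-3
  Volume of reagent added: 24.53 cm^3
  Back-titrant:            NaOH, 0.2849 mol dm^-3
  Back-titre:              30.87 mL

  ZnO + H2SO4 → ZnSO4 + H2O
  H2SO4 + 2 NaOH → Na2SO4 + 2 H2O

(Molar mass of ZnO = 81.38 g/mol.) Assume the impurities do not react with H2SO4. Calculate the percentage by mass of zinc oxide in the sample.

63.61 %

n(H2SO4) added = 0.02453 × 0.2349 = 5.762 × 10^-3 mol
n(NaOH) used in back-titration = 0.03087 × 0.2849 = 8.795 × 10^-3 mol
From the 1:2 ratio, n(H2SO4) left over = 1/2 × 8.795 × 10^-3 = 4.397 × 10^-3 mol
n(H2SO4) consumed by analyte = 5.762 × 10^-3 − 4.397 × 10^-3 = 1.365 × 10^-3 mol
n(ZnO) = 1.365 × 10^-3 mol (1:1 ratio)
mass of ZnO = 1.365 × 10^-3 × 81.38 = 0.1111 g
% ZnO = 0.1111 / 0.1746 × 100 = 63.61 %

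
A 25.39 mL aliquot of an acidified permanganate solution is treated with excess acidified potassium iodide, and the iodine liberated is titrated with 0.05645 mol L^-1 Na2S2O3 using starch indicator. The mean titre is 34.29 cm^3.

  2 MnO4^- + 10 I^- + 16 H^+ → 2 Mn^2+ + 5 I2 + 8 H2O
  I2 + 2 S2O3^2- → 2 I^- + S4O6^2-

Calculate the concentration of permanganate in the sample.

n(S2O3^2-) = 0.03429 × 0.05645 = 1.936 × 10^-3 mol
n(I2) = n(S2O3^2-)/2 = 9.678 × 10^-4 mol
From the 2:5 ratio, n(MnO4^-) in the aliquot = 2/5 × 9.678 × 10^-4 = 3.871 × 10^-4 mol
[MnO4^-] = 3.871 × 10^-4 / 0.02539 = 0.01525 mol/L

0.01525 mol/L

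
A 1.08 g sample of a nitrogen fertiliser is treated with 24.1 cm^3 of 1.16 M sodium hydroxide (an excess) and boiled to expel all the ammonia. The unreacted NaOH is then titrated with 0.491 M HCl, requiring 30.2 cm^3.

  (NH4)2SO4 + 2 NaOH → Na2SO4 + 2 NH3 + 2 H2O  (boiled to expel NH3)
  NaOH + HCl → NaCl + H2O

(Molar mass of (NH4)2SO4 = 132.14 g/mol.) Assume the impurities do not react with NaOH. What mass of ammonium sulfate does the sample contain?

0.867 g

n(NaOH) added = 0.0241 × 1.16 = 0.0280 mol
n(HCl) used in back-titration = 0.0302 × 0.491 = 0.0148 mol
n(NaOH) left over = 0.0148 mol (1:1 ratio)
n(NaOH) consumed by analyte = 0.0280 − 0.0148 = 0.0131 mol
From the 1:2 ratio, n((NH4)2SO4) = 1/2 × 0.0131 = 6.56 × 10^-3 mol
mass of (NH4)2SO4 = 6.56 × 10^-3 × 132.14 = 0.867 g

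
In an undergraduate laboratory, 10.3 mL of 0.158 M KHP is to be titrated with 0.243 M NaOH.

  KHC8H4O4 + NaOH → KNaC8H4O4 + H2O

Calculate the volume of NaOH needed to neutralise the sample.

n(KHC8H4O4) = 0.0103 L × 0.158 mol/L = 1.63 × 10^-3 mol
n(NaOH) = 1.63 × 10^-3 mol (1:1 stoichiometry)
V(NaOH) = 1.63 × 10^-3 mol / 0.243 mol/L = 0.00670 L = 6.70 mL

6.70 mL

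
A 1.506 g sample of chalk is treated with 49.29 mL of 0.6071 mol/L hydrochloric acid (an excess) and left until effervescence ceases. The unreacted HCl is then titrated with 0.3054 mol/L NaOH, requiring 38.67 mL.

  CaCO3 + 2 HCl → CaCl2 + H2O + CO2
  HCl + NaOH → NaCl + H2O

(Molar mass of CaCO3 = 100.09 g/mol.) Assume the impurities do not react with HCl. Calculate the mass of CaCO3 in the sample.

n(HCl) added = 0.04929 × 0.6071 = 0.02992 mol
n(NaOH) used in back-titration = 0.03867 × 0.3054 = 0.01181 mol
n(HCl) left over = 0.01181 mol (1:1 ratio)
n(HCl) consumed by analyte = 0.02992 − 0.01181 = 0.01811 mol
From the 1:2 ratio, n(CaCO3) = 1/2 × 0.01811 = 9.057 × 10^-3 mol
mass of CaCO3 = 9.057 × 10^-3 × 100.09 = 0.9065 g

0.9065 g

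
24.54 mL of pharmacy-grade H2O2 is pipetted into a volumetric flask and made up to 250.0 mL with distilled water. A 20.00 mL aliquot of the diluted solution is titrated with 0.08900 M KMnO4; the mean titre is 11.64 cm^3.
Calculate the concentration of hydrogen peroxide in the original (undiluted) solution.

1.319 M

2 MnO4^- + 5 H2O2 + 6 H^+ → 2 Mn^2+ + 5 O2 + 8 H2O
n(KMnO4) = 0.01164 × 0.08900 = 1.036 × 10^-3 mol
From the 5:2 ratio, n(H2O2) in the aliquot = 5/2 × 1.036 × 10^-3 = 2.590 × 10^-3 mol
[H2O2]_dilute = 2.590 × 10^-3 / 0.02000 = 0.1295 mol/L
Dilution factor = 250.0 / 24.54 = 10.19
[H2O2]_stock = 0.1295 × 10.19 = 1.319 mol/L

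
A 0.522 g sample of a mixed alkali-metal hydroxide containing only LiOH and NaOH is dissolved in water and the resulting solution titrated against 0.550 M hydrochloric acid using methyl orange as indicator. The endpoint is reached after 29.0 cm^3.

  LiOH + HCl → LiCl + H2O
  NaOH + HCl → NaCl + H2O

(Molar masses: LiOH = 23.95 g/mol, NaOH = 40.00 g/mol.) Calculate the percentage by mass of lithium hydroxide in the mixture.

33.2 %

n(HCl) = 0.0290 × 0.550 = 0.0160 mol
Let x = n(LiOH), y = n(NaOH).
Titrant: 1x + 1y = 0.0160;  mass: 23.95x + 40.00y = 0.522
Solving, x = 7.23 × 10^-3 mol, y = 8.72 × 10^-3 mol
mass of LiOH = 7.23 × 10^-3 × 23.95 = 0.173 g
% LiOH = 0.173 / 0.522 × 100 = 33.2 %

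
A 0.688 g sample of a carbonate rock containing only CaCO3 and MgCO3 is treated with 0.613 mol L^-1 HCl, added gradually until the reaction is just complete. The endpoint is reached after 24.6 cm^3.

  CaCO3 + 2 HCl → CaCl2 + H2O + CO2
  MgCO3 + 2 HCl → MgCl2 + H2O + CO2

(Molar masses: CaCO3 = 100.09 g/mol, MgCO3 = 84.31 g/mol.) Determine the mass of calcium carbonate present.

n(HCl) = 0.0246 × 0.613 = 0.0151 mol
Let x = n(CaCO3), y = n(MgCO3).
Titrant: 2x + 2y = 0.0151;  mass: 100.09x + 84.31y = 0.688
Solving, x = 3.32 × 10^-3 mol, y = 4.22 × 10^-3 mol
mass of CaCO3 = 3.32 × 10^-3 × 100.09 = 0.332 g

0.332 g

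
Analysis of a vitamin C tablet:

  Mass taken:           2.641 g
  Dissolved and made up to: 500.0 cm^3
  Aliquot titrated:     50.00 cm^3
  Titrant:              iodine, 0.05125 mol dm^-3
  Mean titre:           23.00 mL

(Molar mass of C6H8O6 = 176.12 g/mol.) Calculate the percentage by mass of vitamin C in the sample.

C6H8O6 + I2 → C6H6O6 + 2 HI
n(I2) per titration = 0.02300 × 0.05125 = 1.179 × 10^-3 mol
n(C6H8O6) in each aliquot = 1.179 × 10^-3 mol (1:1 ratio)
n(C6H8O6) in the whole flask = 1.179 × 10^-3 × 500.0/50.00 = 0.01179 mol
mass of C6H8O6 = 0.01179 × 176.12 = 2.076 g
% C6H8O6 = 2.076 / 2.641 × 100 = 78.61 %

78.61 %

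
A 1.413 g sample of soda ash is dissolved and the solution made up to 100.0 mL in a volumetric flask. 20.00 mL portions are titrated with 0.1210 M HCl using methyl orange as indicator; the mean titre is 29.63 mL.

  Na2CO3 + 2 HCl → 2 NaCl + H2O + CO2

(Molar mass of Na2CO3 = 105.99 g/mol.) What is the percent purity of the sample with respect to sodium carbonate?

67.23 %

n(HCl) per titration = 0.02963 × 0.1210 = 3.585 × 10^-3 mol
From the 1:2 ratio, n(Na2CO3) in each aliquot = 1/2 × 3.585 × 10^-3 = 1.793 × 10^-3 mol
n(Na2CO3) in the whole flask = 1.793 × 10^-3 × 100.0/20.00 = 8.963 × 10^-3 mol
mass of Na2CO3 = 8.963 × 10^-3 × 105.99 = 0.9500 g
% Na2CO3 = 0.9500 / 1.413 × 100 = 67.23 %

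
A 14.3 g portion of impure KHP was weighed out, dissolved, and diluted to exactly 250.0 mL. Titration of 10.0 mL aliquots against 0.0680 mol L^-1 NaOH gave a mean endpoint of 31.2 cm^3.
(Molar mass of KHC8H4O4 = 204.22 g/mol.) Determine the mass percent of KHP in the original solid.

KHC8H4O4 + NaOH → KNaC8H4O4 + H2O
n(NaOH) per titration = 0.0312 × 0.0680 = 2.12 × 10^-3 mol
n(KHC8H4O4) in each aliquot = 2.12 × 10^-3 mol (1:1 ratio)
n(KHC8H4O4) in the whole flask = 2.12 × 10^-3 × 250.0/10.0 = 0.0530 mol
mass of KHC8H4O4 = 0.0530 × 204.22 = 10.8 g
% KHC8H4O4 = 10.8 / 14.3 × 100 = 75.7 %

75.7 %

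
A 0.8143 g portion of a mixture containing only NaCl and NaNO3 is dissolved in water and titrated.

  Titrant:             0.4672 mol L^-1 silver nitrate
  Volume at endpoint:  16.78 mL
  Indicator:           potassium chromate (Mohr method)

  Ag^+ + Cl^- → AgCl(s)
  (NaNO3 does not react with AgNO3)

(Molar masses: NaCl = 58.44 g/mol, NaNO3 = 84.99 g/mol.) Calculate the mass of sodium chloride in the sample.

0.4581 g

n(AgNO3) = 0.01678 × 0.4672 = 7.840 × 10^-3 mol
Let x = n(NaCl), y = n(NaNO3).
Titrant: 1x = 7.840 × 10^-3;  mass: 58.44x + 84.99y = 0.8143
Solving, x = 7.840 × 10^-3 mol, y = 4.191 × 10^-3 mol
mass of NaCl = 7.840 × 10^-3 × 58.44 = 0.4581 g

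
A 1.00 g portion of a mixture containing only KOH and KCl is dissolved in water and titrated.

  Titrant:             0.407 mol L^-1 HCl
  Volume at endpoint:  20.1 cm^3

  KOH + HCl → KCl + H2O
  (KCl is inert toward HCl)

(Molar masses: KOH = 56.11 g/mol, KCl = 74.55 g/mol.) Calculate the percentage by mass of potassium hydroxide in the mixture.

n(HCl) = 0.0201 × 0.407 = 8.18 × 10^-3 mol
Let x = n(KOH), y = n(KCl).
Titrant: 1x = 8.18 × 10^-3;  mass: 56.11x + 74.55y = 1.00
Solving, x = 8.18 × 10^-3 mol, y = 7.26 × 10^-3 mol
mass of KOH = 8.18 × 10^-3 × 56.11 = 0.459 g
% KOH = 0.459 / 1.00 × 100 = 45.9 %

45.9 %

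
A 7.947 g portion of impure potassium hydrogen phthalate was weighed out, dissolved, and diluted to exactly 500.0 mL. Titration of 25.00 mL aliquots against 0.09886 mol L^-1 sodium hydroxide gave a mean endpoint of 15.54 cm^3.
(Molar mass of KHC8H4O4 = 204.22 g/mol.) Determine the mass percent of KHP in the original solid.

KHC8H4O4 + NaOH → KNaC8H4O4 + H2O
n(NaOH) per titration = 0.01554 × 0.09886 = 1.536 × 10^-3 mol
n(KHC8H4O4) in each aliquot = 1.536 × 10^-3 mol (1:1 ratio)
n(KHC8H4O4) in the whole flask = 1.536 × 10^-3 × 500.0/25.00 = 0.03073 mol
mass of KHC8H4O4 = 0.03073 × 204.22 = 6.275 g
% KHC8H4O4 = 6.275 / 7.947 × 100 = 78.96 %

78.96 %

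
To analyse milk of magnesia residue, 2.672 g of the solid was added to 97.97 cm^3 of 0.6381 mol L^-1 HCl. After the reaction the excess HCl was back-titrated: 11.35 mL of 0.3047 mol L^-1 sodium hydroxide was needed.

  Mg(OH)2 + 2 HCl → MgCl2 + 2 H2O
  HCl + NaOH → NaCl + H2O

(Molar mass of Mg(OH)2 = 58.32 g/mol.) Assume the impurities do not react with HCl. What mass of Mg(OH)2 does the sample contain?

1.722 g

n(HCl) added = 0.09797 × 0.6381 = 0.06251 mol
n(NaOH) used in back-titration = 0.01135 × 0.3047 = 3.458 × 10^-3 mol
n(HCl) left over = 3.458 × 10^-3 mol (1:1 ratio)
n(HCl) consumed by analyte = 0.06251 − 3.458 × 10^-3 = 0.05906 mol
From the 1:2 ratio, n(Mg(OH)2) = 1/2 × 0.05906 = 0.02953 mol
mass of Mg(OH)2 = 0.02953 × 58.32 = 1.722 g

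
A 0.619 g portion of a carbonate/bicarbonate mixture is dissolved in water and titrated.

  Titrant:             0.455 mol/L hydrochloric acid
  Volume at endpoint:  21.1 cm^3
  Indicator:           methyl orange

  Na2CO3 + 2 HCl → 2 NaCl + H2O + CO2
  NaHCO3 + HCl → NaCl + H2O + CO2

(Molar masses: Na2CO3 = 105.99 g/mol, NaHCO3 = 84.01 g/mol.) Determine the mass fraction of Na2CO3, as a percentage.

n(HCl) = 0.0211 × 0.455 = 9.60 × 10^-3 mol
Let x = n(Na2CO3), y = n(NaHCO3).
Titrant: 2x + 1y = 9.60 × 10^-3;  mass: 105.99x + 84.01y = 0.619
Solving, x = 3.02 × 10^-3 mol, y = 3.55 × 10^-3 mol
mass of Na2CO3 = 3.02 × 10^-3 × 105.99 = 0.320 g
% Na2CO3 = 0.320 / 0.619 × 100 = 51.8 %

51.8 %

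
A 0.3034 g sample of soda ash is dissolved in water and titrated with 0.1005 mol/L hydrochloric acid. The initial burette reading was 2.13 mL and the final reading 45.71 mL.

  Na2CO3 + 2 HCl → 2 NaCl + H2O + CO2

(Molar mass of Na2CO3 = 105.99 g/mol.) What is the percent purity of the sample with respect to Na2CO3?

76.50 %

n(HCl) = 0.04358 L × 0.1005 mol/L = 4.380 × 10^-3 mol
From the 1:2 ratio, n(Na2CO3) = 1/2 × 4.380 × 10^-3 = 2.190 × 10^-3 mol
mass of Na2CO3 = 2.190 × 10^-3 × 105.99 g/mol = 0.2321 g
% Na2CO3 = 0.2321 / 0.3034 × 100 = 76.50 %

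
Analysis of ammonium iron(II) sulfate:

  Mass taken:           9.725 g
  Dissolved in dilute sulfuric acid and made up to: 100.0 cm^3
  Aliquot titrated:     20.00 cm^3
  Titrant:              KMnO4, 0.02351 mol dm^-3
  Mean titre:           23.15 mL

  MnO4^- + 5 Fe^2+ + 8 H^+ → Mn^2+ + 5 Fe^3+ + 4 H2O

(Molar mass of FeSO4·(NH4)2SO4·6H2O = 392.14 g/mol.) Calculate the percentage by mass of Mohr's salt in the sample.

n(KMnO4) per titration = 0.02315 × 0.02351 = 5.443 × 10^-4 mol
From the 5:1 ratio, n(FeSO4·(NH4)2SO4·6H2O) in each aliquot = 5/1 × 5.443 × 10^-4 = 2.721 × 10^-3 mol
n(FeSO4·(NH4)2SO4·6H2O) in the whole flask = 2.721 × 10^-3 × 100.0/20.00 = 0.01361 mol
mass of FeSO4·(NH4)2SO4·6H2O = 0.01361 × 392.14 = 5.336 g
% FeSO4·(NH4)2SO4·6H2O = 5.336 / 9.725 × 100 = 54.86 %

54.86 %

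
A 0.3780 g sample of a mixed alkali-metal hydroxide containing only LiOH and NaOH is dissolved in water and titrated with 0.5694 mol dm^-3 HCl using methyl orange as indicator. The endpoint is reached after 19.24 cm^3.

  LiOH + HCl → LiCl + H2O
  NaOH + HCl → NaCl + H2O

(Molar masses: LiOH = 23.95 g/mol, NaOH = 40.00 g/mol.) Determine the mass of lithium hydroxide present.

n(HCl) = 0.01924 × 0.5694 = 0.01096 mol
Let x = n(LiOH), y = n(NaOH).
Titrant: 1x + 1y = 0.01096;  mass: 23.95x + 40.00y = 0.3780
Solving, x = 3.751 × 10^-3 mol, y = 7.204 × 10^-3 mol
mass of LiOH = 3.751 × 10^-3 × 23.95 = 0.08985 g

0.08985 g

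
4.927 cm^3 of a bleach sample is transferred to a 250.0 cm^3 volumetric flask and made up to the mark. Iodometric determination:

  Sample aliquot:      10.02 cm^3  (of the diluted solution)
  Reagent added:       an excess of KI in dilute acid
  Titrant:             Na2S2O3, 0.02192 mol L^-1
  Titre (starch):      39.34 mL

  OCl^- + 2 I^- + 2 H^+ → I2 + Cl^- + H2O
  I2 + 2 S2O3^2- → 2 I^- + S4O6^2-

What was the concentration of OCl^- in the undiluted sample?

2.183 mol/L

n(S2O3^2-) = 0.03934 × 0.02192 = 8.623 × 10^-4 mol
n(I2) = n(S2O3^2-)/2 = 4.312 × 10^-4 mol
n(OCl^-) in the aliquot = 4.312 × 10^-4 mol (1:1 ratio)
[OCl^-]_dilute = 4.312 × 10^-4 / 0.01002 = 0.04303 mol/L
[OCl^-]_original = 0.04303 × 250.0/4.927 = 2.183 mol/L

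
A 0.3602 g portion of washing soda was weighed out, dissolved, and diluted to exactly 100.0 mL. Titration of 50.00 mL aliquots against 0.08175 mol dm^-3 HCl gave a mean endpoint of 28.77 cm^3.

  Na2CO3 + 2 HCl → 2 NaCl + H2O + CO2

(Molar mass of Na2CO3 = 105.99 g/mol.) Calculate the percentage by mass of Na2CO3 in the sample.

n(HCl) per titration = 0.02877 × 0.08175 = 2.352 × 10^-3 mol
From the 1:2 ratio, n(Na2CO3) in each aliquot = 1/2 × 2.352 × 10^-3 = 1.176 × 10^-3 mol
n(Na2CO3) in the whole flask = 1.176 × 10^-3 × 100.0/50.00 = 2.352 × 10^-3 mol
mass of Na2CO3 = 2.352 × 10^-3 × 105.99 = 0.2493 g
% Na2CO3 = 0.2493 / 0.3602 × 100 = 69.21 %

69.21 %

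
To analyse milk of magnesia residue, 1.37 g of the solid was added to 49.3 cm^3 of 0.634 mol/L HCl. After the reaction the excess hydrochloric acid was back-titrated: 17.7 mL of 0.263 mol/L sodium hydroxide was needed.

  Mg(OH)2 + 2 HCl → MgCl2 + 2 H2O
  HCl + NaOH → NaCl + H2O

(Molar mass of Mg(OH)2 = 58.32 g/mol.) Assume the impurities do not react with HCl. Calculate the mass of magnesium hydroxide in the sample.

n(HCl) added = 0.0493 × 0.634 = 0.0313 mol
n(NaOH) used in back-titration = 0.0177 × 0.263 = 4.66 × 10^-3 mol
n(HCl) left over = 4.66 × 10^-3 mol (1:1 ratio)
n(HCl) consumed by analyte = 0.0313 − 4.66 × 10^-3 = 0.0266 mol
From the 1:2 ratio, n(Mg(OH)2) = 1/2 × 0.0266 = 0.0133 mol
mass of Mg(OH)2 = 0.0133 × 58.32 = 0.776 g

0.776 g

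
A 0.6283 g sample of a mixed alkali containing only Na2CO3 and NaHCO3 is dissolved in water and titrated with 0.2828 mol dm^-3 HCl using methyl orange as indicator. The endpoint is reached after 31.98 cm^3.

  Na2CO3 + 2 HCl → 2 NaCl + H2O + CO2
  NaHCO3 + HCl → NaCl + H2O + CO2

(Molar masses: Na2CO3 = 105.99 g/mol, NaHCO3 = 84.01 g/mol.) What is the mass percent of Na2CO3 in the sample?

n(HCl) = 0.03198 × 0.2828 = 9.044 × 10^-3 mol
Let x = n(Na2CO3), y = n(NaHCO3).
Titrant: 2x + 1y = 9.044 × 10^-3;  mass: 105.99x + 84.01y = 0.6283
Solving, x = 2.120 × 10^-3 mol, y = 4.805 × 10^-3 mol
mass of Na2CO3 = 2.120 × 10^-3 × 105.99 = 0.2247 g
% Na2CO3 = 0.2247 / 0.6283 × 100 = 35.76 %

35.76 %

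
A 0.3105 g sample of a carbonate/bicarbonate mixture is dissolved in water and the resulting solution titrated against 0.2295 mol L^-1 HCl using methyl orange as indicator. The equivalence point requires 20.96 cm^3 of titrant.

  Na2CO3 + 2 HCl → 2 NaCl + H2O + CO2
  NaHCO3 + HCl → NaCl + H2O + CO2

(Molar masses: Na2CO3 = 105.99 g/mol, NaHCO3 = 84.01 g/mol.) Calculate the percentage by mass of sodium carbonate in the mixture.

n(HCl) = 0.02096 × 0.2295 = 4.810 × 10^-3 mol
Let x = n(Na2CO3), y = n(NaHCO3).
Titrant: 2x + 1y = 4.810 × 10^-3;  mass: 105.99x + 84.01y = 0.3105
Solving, x = 1.509 × 10^-3 mol, y = 1.792 × 10^-3 mol
mass of Na2CO3 = 1.509 × 10^-3 × 105.99 = 0.1600 g
% Na2CO3 = 0.1600 / 0.3105 × 100 = 51.52 %

51.52 %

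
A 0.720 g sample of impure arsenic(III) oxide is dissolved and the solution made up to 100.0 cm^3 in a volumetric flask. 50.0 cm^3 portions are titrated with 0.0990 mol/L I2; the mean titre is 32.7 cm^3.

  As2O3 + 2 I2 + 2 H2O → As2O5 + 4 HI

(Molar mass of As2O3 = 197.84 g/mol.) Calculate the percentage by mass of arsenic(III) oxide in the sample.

89.0 %

n(I2) per titration = 0.0327 × 0.0990 = 3.24 × 10^-3 mol
From the 1:2 ratio, n(As2O3) in each aliquot = 1/2 × 3.24 × 10^-3 = 1.62 × 10^-3 mol
n(As2O3) in the whole flask = 1.62 × 10^-3 × 100.0/50.0 = 3.24 × 10^-3 mol
mass of As2O3 = 3.24 × 10^-3 × 197.84 = 0.640 g
% As2O3 = 0.640 / 0.720 × 100 = 89.0 %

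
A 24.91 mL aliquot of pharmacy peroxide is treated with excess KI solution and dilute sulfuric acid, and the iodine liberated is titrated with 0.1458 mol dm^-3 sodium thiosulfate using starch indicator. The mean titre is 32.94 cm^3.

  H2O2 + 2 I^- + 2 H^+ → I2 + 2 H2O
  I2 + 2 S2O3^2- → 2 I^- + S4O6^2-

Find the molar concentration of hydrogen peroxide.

0.09640 mol/L

n(S2O3^2-) = 0.03294 × 0.1458 = 4.803 × 10^-3 mol
n(I2) = n(S2O3^2-)/2 = 2.401 × 10^-3 mol
n(H2O2) in the aliquot = 2.401 × 10^-3 mol (1:1 ratio)
[H2O2] = 2.401 × 10^-3 / 0.02491 = 0.09640 mol/L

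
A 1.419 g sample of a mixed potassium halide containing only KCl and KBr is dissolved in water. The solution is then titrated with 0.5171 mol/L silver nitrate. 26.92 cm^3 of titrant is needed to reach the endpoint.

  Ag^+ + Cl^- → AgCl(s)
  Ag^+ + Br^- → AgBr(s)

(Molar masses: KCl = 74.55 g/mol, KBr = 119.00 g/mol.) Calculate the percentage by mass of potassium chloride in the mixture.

28.07 %

n(AgNO3) = 0.02692 × 0.5171 = 0.01392 mol
Let x = n(KCl), y = n(KBr).
Titrant: 1x + 1y = 0.01392;  mass: 74.55x + 119.00y = 1.419
Solving, x = 5.344 × 10^-3 mol, y = 8.577 × 10^-3 mol
mass of KCl = 5.344 × 10^-3 × 74.55 = 0.3984 g
% KCl = 0.3984 / 1.419 × 100 = 28.07 %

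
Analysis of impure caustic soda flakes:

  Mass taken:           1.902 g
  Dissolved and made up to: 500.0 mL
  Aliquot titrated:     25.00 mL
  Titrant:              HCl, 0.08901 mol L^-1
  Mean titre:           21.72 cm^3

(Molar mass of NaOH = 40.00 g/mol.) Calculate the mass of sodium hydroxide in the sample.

NaOH + HCl → NaCl + H2O
n(HCl) per titration = 0.02172 × 0.08901 = 1.933 × 10^-3 mol
n(NaOH) in each aliquot = 1.933 × 10^-3 mol (1:1 ratio)
n(NaOH) in the whole flask = 1.933 × 10^-3 × 500.0/25.00 = 0.03867 mol
mass of NaOH = 0.03867 × 40.00 = 1.547 g

1.547 g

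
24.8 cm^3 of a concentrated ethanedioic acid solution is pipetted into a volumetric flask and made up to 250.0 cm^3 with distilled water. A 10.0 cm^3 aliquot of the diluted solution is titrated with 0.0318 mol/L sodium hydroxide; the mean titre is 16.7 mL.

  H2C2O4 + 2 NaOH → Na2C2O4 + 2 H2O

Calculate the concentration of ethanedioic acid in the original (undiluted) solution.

0.268 mol/L

n(NaOH) = 0.0167 × 0.0318 = 5.31 × 10^-4 mol
From the 1:2 ratio, n(H2C2O4) in the aliquot = 1/2 × 5.31 × 10^-4 = 2.66 × 10^-4 mol
[H2C2O4]_dilute = 2.66 × 10^-4 / 0.0100 = 0.0266 mol/L
Dilution factor = 250.0 / 24.8 = 10.08
[H2C2O4]_stock = 0.0266 × 10.08 = 0.268 mol/L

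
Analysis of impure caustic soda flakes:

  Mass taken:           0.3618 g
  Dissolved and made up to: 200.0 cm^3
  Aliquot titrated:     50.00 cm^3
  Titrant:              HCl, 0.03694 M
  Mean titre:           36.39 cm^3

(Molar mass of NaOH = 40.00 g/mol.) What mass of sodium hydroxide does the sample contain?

0.2151 g

NaOH + HCl → NaCl + H2O
n(HCl) per titration = 0.03639 × 0.03694 = 1.344 × 10^-3 mol
n(NaOH) in each aliquot = 1.344 × 10^-3 mol (1:1 ratio)
n(NaOH) in the whole flask = 1.344 × 10^-3 × 200.0/50.00 = 5.377 × 10^-3 mol
mass of NaOH = 5.377 × 10^-3 × 40.00 = 0.2151 g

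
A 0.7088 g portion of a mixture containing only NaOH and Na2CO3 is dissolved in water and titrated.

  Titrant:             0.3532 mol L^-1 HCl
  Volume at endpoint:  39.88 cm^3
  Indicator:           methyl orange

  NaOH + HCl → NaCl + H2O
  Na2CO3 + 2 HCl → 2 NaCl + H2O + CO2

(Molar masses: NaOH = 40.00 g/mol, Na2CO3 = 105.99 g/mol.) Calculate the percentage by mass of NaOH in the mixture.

16.36 %

n(HCl) = 0.03988 × 0.3532 = 0.01409 mol
Let x = n(NaOH), y = n(Na2CO3).
Titrant: 1x + 2y = 0.01409;  mass: 40.00x + 105.99y = 0.7088
Solving, x = 2.899 × 10^-3 mol, y = 5.594 × 10^-3 mol
mass of NaOH = 2.899 × 10^-3 × 40.00 = 0.1159 g
% NaOH = 0.1159 / 0.7088 × 100 = 16.36 %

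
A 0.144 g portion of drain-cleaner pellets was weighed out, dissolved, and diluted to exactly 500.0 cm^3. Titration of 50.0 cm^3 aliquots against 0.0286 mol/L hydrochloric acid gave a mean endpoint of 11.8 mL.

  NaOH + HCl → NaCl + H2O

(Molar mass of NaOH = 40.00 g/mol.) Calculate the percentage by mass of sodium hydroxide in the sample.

93.7 %

n(HCl) per titration = 0.0118 × 0.0286 = 3.37 × 10^-4 mol
n(NaOH) in each aliquot = 3.37 × 10^-4 mol (1:1 ratio)
n(NaOH) in the whole flask = 3.37 × 10^-4 × 500.0/50.0 = 3.37 × 10^-3 mol
mass of NaOH = 3.37 × 10^-3 × 40.00 = 0.135 g
% NaOH = 0.135 / 0.144 × 100 = 93.7 %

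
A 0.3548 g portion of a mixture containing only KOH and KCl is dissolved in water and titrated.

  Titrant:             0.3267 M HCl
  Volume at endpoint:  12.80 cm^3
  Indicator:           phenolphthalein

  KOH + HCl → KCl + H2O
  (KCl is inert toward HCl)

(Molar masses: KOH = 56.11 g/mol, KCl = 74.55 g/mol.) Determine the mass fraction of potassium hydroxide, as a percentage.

n(HCl) = 0.01280 × 0.3267 = 4.182 × 10^-3 mol
Let x = n(KOH), y = n(KCl).
Titrant: 1x = 4.182 × 10^-3;  mass: 56.11x + 74.55y = 0.3548
Solving, x = 4.182 × 10^-3 mol, y = 1.612 × 10^-3 mol
mass of KOH = 4.182 × 10^-3 × 56.11 = 0.2346 g
% KOH = 0.2346 / 0.3548 × 100 = 66.13 %

66.13 %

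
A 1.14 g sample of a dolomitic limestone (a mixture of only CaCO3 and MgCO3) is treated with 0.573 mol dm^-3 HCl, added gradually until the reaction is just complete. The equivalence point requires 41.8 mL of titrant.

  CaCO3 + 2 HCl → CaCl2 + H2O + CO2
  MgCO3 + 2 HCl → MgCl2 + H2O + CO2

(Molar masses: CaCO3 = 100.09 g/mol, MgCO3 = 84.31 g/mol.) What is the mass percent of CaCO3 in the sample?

72.5 %

n(HCl) = 0.0418 × 0.573 = 0.0240 mol
Let x = n(CaCO3), y = n(MgCO3).
Titrant: 2x + 2y = 0.0240;  mass: 100.09x + 84.31y = 1.14
Solving, x = 8.26 × 10^-3 mol, y = 3.72 × 10^-3 mol
mass of CaCO3 = 8.26 × 10^-3 × 100.09 = 0.827 g
% CaCO3 = 0.827 / 1.14 × 100 = 72.5 %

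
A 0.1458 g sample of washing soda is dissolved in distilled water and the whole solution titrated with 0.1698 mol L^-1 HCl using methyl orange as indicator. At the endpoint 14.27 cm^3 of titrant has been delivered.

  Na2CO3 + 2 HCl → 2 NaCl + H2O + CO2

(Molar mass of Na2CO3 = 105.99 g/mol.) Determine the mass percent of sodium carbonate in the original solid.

n(HCl) = 0.01427 L × 0.1698 mol/L = 2.423 × 10^-3 mol
From the 1:2 ratio, n(Na2CO3) = 1/2 × 2.423 × 10^-3 = 1.212 × 10^-3 mol
mass of Na2CO3 = 1.212 × 10^-3 × 105.99 g/mol = 0.1284 g
% Na2CO3 = 0.1284 / 0.1458 × 100 = 88.07 %

88.07 %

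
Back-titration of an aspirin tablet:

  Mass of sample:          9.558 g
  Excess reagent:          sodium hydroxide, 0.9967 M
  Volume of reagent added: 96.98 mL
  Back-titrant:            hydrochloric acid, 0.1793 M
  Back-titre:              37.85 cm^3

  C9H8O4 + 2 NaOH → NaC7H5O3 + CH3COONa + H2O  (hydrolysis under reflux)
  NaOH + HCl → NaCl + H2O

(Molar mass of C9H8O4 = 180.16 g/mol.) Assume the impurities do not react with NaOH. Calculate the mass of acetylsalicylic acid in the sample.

8.096 g

n(NaOH) added = 0.09698 × 0.9967 = 0.09666 mol
n(HCl) used in back-titration = 0.03785 × 0.1793 = 6.787 × 10^-3 mol
n(NaOH) left over = 6.787 × 10^-3 mol (1:1 ratio)
n(NaOH) consumed by analyte = 0.09666 − 6.787 × 10^-3 = 0.08987 mol
From the 1:2 ratio, n(C9H8O4) = 1/2 × 0.08987 = 0.04494 mol
mass of C9H8O4 = 0.04494 × 180.16 = 8.096 g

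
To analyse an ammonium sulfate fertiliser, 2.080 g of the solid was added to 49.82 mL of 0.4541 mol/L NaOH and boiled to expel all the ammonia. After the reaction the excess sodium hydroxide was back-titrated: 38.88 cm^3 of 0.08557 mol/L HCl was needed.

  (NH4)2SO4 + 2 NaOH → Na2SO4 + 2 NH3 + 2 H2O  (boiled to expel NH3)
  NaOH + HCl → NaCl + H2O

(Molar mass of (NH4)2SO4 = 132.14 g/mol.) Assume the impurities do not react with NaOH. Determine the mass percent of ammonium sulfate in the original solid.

61.29 %

n(NaOH) added = 0.04982 × 0.4541 = 0.02262 mol
n(HCl) used in back-titration = 0.03888 × 0.08557 = 3.327 × 10^-3 mol
n(NaOH) left over = 3.327 × 10^-3 mol (1:1 ratio)
n(NaOH) consumed by analyte = 0.02262 − 3.327 × 10^-3 = 0.01930 mol
From the 1:2 ratio, n((NH4)2SO4) = 1/2 × 0.01930 = 9.648 × 10^-3 mol
mass of (NH4)2SO4 = 9.648 × 10^-3 × 132.14 = 1.275 g
% (NH4)2SO4 = 1.275 / 2.080 × 100 = 61.29 %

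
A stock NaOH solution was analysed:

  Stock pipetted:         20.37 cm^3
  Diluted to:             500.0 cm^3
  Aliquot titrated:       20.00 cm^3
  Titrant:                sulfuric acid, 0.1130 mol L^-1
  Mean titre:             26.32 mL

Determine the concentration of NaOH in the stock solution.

2 NaOH + H2SO4 → Na2SO4 + 2 H2O
n(H2SO4) = 0.02632 × 0.1130 = 2.974 × 10^-3 mol
From the 2:1 ratio, n(NaOH) in the aliquot = 2/1 × 2.974 × 10^-3 = 5.948 × 10^-3 mol
[NaOH]_dilute = 5.948 × 10^-3 / 0.02000 = 0.2974 mol/L
Dilution factor = 500.0 / 20.37 = 24.55
[NaOH]_stock = 0.2974 × 24.55 = 7.300 mol/L

7.300 mol/L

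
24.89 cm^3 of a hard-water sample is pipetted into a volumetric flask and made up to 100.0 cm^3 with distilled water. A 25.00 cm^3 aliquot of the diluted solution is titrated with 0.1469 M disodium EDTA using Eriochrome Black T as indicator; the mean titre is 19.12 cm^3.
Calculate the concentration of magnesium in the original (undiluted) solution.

0.4514 M

Mg^2+ + EDTA^4- → [Mg(EDTA)]^2-
n(EDTA) = 0.01912 × 0.1469 = 2.809 × 10^-3 mol
n(Mg2+) in the aliquot = 2.809 × 10^-3 mol (1:1 ratio)
[Mg2+]_dilute = 2.809 × 10^-3 / 0.02500 = 0.1123 mol/L
Dilution factor = 100.0 / 24.89 = 4.018
[Mg2+]_stock = 0.1123 × 4.018 = 0.4514 mol/L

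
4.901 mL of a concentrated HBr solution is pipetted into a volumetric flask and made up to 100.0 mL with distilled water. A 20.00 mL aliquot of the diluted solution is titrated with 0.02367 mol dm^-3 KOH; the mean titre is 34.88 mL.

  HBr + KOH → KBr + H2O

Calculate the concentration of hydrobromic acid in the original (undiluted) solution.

0.8423 mol/L

n(KOH) = 0.03488 × 0.02367 = 8.256 × 10^-4 mol
n(HBr) in the aliquot = 8.256 × 10^-4 mol (1:1 ratio)
[HBr]_dilute = 8.256 × 10^-4 / 0.02000 = 0.04128 mol/L
Dilution factor = 100.0 / 4.901 = 20.40
[HBr]_stock = 0.04128 × 20.40 = 0.8423 mol/L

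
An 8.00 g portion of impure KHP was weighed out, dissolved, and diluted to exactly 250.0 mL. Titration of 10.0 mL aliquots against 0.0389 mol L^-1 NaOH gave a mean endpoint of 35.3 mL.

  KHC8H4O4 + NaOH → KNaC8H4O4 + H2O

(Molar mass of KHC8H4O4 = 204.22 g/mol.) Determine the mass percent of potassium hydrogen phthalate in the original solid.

n(NaOH) per titration = 0.0353 × 0.0389 = 1.37 × 10^-3 mol
n(KHC8H4O4) in each aliquot = 1.37 × 10^-3 mol (1:1 ratio)
n(KHC8H4O4) in the whole flask = 1.37 × 10^-3 × 250.0/10.0 = 0.0343 mol
mass of KHC8H4O4 = 0.0343 × 204.22 = 7.01 g
% KHC8H4O4 = 7.01 / 8.00 × 100 = 87.6 %

87.6 %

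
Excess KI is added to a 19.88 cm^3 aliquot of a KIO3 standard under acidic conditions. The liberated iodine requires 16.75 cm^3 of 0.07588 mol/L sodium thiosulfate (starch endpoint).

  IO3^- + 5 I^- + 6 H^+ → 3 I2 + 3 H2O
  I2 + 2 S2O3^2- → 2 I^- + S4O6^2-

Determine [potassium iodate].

n(S2O3^2-) = 0.01675 × 0.07588 = 1.271 × 10^-3 mol
n(I2) = n(S2O3^2-)/2 = 6.355 × 10^-4 mol
From the 1:3 ratio, n(IO3^-) in the aliquot = 1/3 × 6.355 × 10^-4 = 2.118 × 10^-4 mol
[IO3^-] = 2.118 × 10^-4 / 0.01988 = 0.01066 mol/L

0.01066 mol/L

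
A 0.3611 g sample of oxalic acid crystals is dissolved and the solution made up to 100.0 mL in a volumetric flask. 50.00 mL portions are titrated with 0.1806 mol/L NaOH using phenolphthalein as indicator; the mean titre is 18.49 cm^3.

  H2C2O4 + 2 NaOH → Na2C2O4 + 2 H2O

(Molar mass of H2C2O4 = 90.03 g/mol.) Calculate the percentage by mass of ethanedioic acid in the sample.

n(NaOH) per titration = 0.01849 × 0.1806 = 3.339 × 10^-3 mol
From the 1:2 ratio, n(H2C2O4) in each aliquot = 1/2 × 3.339 × 10^-3 = 1.670 × 10^-3 mol
n(H2C2O4) in the whole flask = 1.670 × 10^-3 × 100.0/50.00 = 3.339 × 10^-3 mol
mass of H2C2O4 = 3.339 × 10^-3 × 90.03 = 0.3006 g
% H2C2O4 = 0.3006 / 0.3611 × 100 = 83.26 %

83.26 %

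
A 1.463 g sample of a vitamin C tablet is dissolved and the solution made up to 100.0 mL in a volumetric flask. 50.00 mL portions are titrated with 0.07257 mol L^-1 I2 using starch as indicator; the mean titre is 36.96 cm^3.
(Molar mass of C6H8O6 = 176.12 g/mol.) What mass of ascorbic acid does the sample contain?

0.9448 g

C6H8O6 + I2 → C6H6O6 + 2 HI
n(I2) per titration = 0.03696 × 0.07257 = 2.682 × 10^-3 mol
n(C6H8O6) in each aliquot = 2.682 × 10^-3 mol (1:1 ratio)
n(C6H8O6) in the whole flask = 2.682 × 10^-3 × 100.0/50.00 = 5.364 × 10^-3 mol
mass of C6H8O6 = 5.364 × 10^-3 × 176.12 = 0.9448 g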